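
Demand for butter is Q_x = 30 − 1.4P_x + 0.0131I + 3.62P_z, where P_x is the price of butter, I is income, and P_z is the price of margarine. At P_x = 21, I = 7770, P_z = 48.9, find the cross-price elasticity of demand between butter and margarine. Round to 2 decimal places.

Substituting, Q_x = 30 − 1.4(21) + 0.0131(7770) + 3.62(48.9) = 30 − 29.4 + 101.787 + 177.018 = 279.405.
∂Q_x/∂P_z = +3.62, so E_xy = 3.62·(48.9/279.405) ≈ 0.63.
E_xy > 0: the goods are substitutes.

0.63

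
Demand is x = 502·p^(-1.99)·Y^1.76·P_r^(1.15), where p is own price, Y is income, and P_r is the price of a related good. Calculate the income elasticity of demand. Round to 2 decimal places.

1.76

For a Cobb–Douglas (constant-elasticity) form x = A·Y^α·…, the elasticity with respect to Y equals the exponent α at every point.
Here the exponent on Y is 1.76, so the income elasticity of demand is 1.76.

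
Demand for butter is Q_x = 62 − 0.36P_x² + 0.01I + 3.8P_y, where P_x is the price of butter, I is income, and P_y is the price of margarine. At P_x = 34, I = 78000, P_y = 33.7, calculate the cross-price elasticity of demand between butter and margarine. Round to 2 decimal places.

0.23

Evaluating quantity at (P_x, I, P_y) gives Q_x = 62 − 0.36(34)² + 0.01(78000) + 3.8(33.7) = 62 − 416.16 + 780 + 128.06 = 553.9.
∂Q_x/∂P_y = +3.8, so E_xy = 3.8·(33.7/553.9) ≈ 0.23.
E_xy > 0: the goods are substitutes.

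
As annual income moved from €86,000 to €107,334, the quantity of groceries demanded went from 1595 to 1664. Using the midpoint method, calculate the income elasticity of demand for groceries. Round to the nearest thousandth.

%ΔQ = (1664 − 1595)/[(1595+1664)/2] = 69/1629.5 ≈ 0.0423.
%ΔY = (107,334 − 86,000)/[(86,000+107,334)/2] = 21334/96667 ≈ 0.2207.
E_I = %ΔQ/%ΔY ≈ 0.192.
E_I ∈ (0,1): normal good (necessity).

0.192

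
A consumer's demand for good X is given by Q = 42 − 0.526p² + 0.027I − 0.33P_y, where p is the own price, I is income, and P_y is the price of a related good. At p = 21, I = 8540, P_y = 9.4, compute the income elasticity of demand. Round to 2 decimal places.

6.15

Evaluating quantity at (p, I, P_y) gives Q = 42 − 0.526(21)² + 0.027(8540) − 0.33(9.4) = 42 − 231.966 + 230.58 − 3.102 = 37.512.
∂Q/∂I = +0.027, so E_I = 0.027·(8540/37.512) ≈ 6.15.
E_I > 1: normal good (luxury).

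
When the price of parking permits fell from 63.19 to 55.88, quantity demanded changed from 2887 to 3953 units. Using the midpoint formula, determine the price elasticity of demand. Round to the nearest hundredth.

-2.54

%Δq = (3953 − 2887)/[(2887 + 3953)/2] = 1066/3420 ≈ 0.3117.
%Δp = (55.88 − 63.19)/[(63.19 + 55.88)/2] = -7.31/59.535 ≈ -0.1228.
Arc elasticity E = %Δq/%Δp ≈ 0.3117/-0.1228 ≈ -2.54.
|E| > 1: demand is elastic over this range.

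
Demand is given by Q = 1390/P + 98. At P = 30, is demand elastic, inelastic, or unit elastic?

inelastic

At P = 30, Q = 144.3333.
dQ/dP = −1390/P² = −1.5444.
Point elasticity E = (dQ/dP)·(P/Q) = -1.5444 × 30/144.3333 ≈ -0.321.
|E| ≈ 0.321 < 1, so demand is inelastic.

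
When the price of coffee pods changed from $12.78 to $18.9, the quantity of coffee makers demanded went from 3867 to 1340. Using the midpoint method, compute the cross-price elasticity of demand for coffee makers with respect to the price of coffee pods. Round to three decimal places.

-2.512

%ΔQ_x = (1340 − 3867)/[(3867+1340)/2] = -2527/2603.5 ≈ -0.9706.
%ΔP_y = (18.9 − 12.78)/[(12.78+18.9)/2] ≈ 0.3864.
E_xy = -0.9706/0.3864 ≈ -2.512.
E_xy < 0, so coffee makers and coffee pods are complements.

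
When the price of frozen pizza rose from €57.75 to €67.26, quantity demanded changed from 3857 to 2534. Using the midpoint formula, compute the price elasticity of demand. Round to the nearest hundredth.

%ΔQ = (2534 − 3857)/[(3857 + 2534)/2] = -1323/3195.5 ≈ -0.4140.
%ΔP = (67.26 − 57.75)/[(57.75 + 67.26)/2] = 9.51/62.505 ≈ 0.1521.
Arc elasticity E = %ΔQ/%ΔP ≈ -0.4140/0.1521 ≈ -2.72.
|E| > 1: demand is elastic over this range.

-2.72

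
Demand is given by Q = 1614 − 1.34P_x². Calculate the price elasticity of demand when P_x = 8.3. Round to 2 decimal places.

-0.12

At P_x = 8.3, Q = 1521.6874.
dQ/dP_x = −2·1.34·P_x = −22.244.
Point elasticity E = (dQ/dP_x)·(P_x/Q) = -22.244 × 8.3/1521.6874 ≈ -0.12.
|E| < 1, so demand is inelastic at this price.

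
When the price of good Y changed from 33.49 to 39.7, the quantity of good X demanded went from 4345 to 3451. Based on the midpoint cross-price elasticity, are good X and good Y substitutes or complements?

%ΔQ_x = (3451 − 4345)/[(4345+3451)/2] = -894/3898 ≈ -0.2293.
%ΔP_y = (39.7 − 33.49)/[(33.49+39.7)/2] ≈ 0.1697.
E_xy = -0.2293/0.1697 ≈ -1.352.
E_xy < 0, so the goods are complements.

complements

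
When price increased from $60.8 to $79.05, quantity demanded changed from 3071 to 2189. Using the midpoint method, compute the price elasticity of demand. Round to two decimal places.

%ΔQ = (2189 − 3071)/[(3071 + 2189)/2] = -882/2630 ≈ -0.3354.
%ΔP = (79.05 − 60.8)/[(60.8 + 79.05)/2] = 18.25/69.925 ≈ 0.2610.
Arc elasticity E = %ΔQ/%ΔP ≈ -0.3354/0.2610 ≈ -1.28.
|E| > 1: demand is elastic over this range.

-1.28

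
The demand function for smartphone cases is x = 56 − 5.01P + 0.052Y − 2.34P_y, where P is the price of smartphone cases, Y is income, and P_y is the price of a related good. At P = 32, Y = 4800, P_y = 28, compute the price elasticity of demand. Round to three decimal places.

-2.010

x = 56 − 5.01(32) + 0.052(4800) − 2.34(28) = 56 − 160.32 + 249.6 − 65.52 = 79.76.
∂x/∂P = −5.01, so E_p = (−5.01)·(32/79.76) ≈ -2.010.
|E_p| > 1: demand is elastic.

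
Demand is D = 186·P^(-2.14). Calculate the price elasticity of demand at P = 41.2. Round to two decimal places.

-2.14

For a Cobb–Douglas (constant-elasticity) form D = A·P^α·…, the elasticity with respect to P equals the exponent α at every point.
Here the exponent on P is -2.14, so the price elasticity of demand is -2.14.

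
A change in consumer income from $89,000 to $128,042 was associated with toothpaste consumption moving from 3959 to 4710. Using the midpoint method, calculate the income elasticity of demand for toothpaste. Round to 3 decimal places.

%ΔQ = (4710 − 3959)/[(3959+4710)/2] = 751/4334.5 ≈ 0.1733.
%ΔI = (128,042 − 89,000)/[(89,000+128,042)/2] = 39042/108521 ≈ 0.3598.
E_I = %ΔQ/%ΔI ≈ 0.482.
E_I ∈ (0,1): normal good (necessity).

0.482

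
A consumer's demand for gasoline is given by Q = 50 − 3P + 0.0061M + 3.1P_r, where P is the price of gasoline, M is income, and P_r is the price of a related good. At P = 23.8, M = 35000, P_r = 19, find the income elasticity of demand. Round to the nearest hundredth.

Q = 50 − 3(23.8) + 0.0061(35000) + 3.1(19) = 50 − 71.4 + 213.5 + 58.9 = 251.
∂Q/∂M = +0.0061, so E_I = 0.0061·(35000/251) ≈ 0.85.
E_I ∈ (0,1): normal good (necessity).

0.85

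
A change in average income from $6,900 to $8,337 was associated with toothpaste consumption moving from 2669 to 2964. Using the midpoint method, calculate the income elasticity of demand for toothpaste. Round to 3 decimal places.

%ΔQ = (2964 − 2669)/[(2669+2964)/2] = 295/2816.5 ≈ 0.1047.
%ΔI = (8,337 − 6,900)/[(6,900+8,337)/2] = 1437/7618.5 ≈ 0.1886.
E_I = %ΔQ/%ΔI ≈ 0.555.
E_I ∈ (0,1): normal good (necessity).

0.555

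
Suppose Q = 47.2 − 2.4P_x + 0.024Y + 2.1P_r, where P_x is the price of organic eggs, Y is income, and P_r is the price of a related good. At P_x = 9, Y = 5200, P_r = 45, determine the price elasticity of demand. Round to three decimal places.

-0.088

At the given point, Q = 47.2 − 2.4(9) + 0.024(5200) + 2.1(45) = 47.2 − 21.6 + 124.8 + 94.5 = 244.9.
∂Q/∂P_x = −2.4, so E_p = (−2.4)·(9/244.9) ≈ -0.088.
|E_p| < 1: demand is inelastic.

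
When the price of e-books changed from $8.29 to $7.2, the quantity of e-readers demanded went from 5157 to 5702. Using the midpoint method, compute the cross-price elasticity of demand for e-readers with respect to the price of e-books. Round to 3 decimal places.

%ΔQ_x = (5702 − 5157)/[(5157+5702)/2] = 545/5429.5 ≈ 0.1004.
%ΔP_y = (7.2 − 8.29)/[(8.29+7.2)/2] ≈ -0.1407.
E_xy = 0.1004/-0.1407 ≈ -0.713.
E_xy < 0, so e-readers and e-books are complements.

-0.713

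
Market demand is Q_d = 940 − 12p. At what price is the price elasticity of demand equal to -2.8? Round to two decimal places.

57.72

Set −bp/(a − bp) = −2.8 ⇒ bp = 2.8(a − bp) ⇒ bp(1+2.8) = 2.8·a.
p = 2.8·940/(12·3.8) ≈ 57.72.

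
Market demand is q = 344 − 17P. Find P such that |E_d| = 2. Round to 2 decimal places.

Set −bP/(a − bP) = −2 ⇒ bP = 2(a − bP) ⇒ bP(1+2) = 2·a.
P = 2·344/(17·3) ≈ 13.49.

13.49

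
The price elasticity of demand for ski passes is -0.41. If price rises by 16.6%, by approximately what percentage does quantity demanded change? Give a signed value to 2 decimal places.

%ΔQ ≈ E × %ΔP = (-0.41) × (16.6%) ≈ -6.81%.

-6.81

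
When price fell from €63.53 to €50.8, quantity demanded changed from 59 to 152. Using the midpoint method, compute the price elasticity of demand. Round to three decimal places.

%ΔQ = (152 − 59)/[(59 + 152)/2] = 93/105.5 ≈ 0.8815.
%Δp = (50.8 − 63.53)/[(63.53 + 50.8)/2] = -12.73/57.165 ≈ -0.2227.
Arc elasticity E = %ΔQ/%Δp ≈ 0.8815/-0.2227 ≈ -3.959.
|E| > 1: demand is elastic over this range.

-3.959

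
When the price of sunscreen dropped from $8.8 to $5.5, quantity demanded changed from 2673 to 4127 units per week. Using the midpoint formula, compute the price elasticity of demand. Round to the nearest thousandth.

-0.927

%ΔQ = (4127 − 2673)/[(2673 + 4127)/2] = 1454/3400 ≈ 0.4276.
%ΔP = (5.5 − 8.8)/[(8.8 + 5.5)/2] = -3.3/7.15 ≈ -0.4615.
Arc elasticity E = %ΔQ/%ΔP ≈ 0.4276/-0.4615 ≈ -0.927.
|E| < 1: demand is inelastic over this range.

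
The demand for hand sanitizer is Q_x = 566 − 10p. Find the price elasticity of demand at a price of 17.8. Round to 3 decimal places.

-0.459

At p = 17.8, Q_x = 388.
dQ_x/dp = −10.
Point elasticity E = (dQ_x/dp)·(p/Q_x) = -10 × 17.8/388 ≈ -0.459.
|E| < 1, so demand is inelastic at this price.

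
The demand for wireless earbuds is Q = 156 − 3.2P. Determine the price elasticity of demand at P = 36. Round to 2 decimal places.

At P = 36, Q = 40.8.
dQ/dP = −3.2.
Point elasticity E = (dQ/dP)·(P/Q) = -3.2 × 36/40.8 ≈ -2.82.
|E| > 1, so demand is elastic at this price.

-2.82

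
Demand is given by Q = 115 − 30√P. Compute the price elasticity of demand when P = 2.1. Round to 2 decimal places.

-0.30

At P = 2.1, Q = 71.5259.
dQ/dP = −30/(2√P) = −30/(2·1.4491).
Point elasticity E = (dQ/dP)·(P/Q) = -10.351 × 2.1/71.5259 ≈ -0.30.
|E| < 1, so demand is inelastic at this price.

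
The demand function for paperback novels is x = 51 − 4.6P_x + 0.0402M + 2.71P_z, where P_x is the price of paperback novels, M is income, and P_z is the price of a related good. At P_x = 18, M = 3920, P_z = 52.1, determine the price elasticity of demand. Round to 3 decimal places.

Substituting, x = 51 − 4.6(18) + 0.0402(3920) + 2.71(52.1) = 51 − 82.8 + 157.584 + 141.191 = 266.975.
∂x/∂P_x = −4.6, so E_p = (−4.6)·(18/266.975) ≈ -0.310.
|E_p| < 1: demand is inelastic.

-0.310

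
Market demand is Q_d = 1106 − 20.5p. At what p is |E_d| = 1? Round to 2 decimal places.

For linear demand Q_d = a − bp, E = −bp/(a − bp). |E| = 1 ⇒ bp = a − bp ⇒ p = a/(2b).
p = 1106/(2·20.5) ≈ 26.98.

26.98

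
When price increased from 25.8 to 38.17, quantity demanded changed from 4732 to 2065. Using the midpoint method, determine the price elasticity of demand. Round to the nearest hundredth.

%Δq = (2065 − 4732)/[(4732 + 2065)/2] = -2667/3398.5 ≈ -0.7848.
%Δp = (38.17 − 25.8)/[(25.8 + 38.17)/2] = 12.37/31.985 ≈ 0.3867.
Arc elasticity E = %Δq/%Δp ≈ -0.7848/0.3867 ≈ -2.03.
|E| > 1: demand is elastic over this range.

-2.03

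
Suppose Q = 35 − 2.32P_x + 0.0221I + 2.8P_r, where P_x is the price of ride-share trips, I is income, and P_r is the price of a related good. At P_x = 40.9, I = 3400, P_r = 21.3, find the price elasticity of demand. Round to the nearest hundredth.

-1.27

Substituting, Q = 35 − 2.32(40.9) + 0.0221(3400) + 2.8(21.3) = 35 − 94.888 + 75.14 + 59.64 = 74.892.
∂Q/∂P_x = −2.32, so E_p = (−2.32)·(40.9/74.892) ≈ -1.27.
|E_p| > 1: demand is elastic.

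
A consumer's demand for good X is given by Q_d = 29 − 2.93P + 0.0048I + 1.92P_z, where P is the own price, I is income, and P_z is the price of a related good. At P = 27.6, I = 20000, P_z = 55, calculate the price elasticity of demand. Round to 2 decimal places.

Q_d = 29 − 2.93(27.6) + 0.0048(20000) + 1.92(55) = 29 − 80.868 + 96 + 105.6 = 149.732.
∂Q_d/∂P = −2.93, so E_p = (−2.93)·(27.6/149.732) ≈ -0.54.
|E_p| < 1: demand is inelastic.

-0.54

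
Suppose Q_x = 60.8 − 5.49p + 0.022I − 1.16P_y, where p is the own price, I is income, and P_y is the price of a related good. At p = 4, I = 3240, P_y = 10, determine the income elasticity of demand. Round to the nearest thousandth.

0.724

Substituting, Q_x = 60.8 − 5.49(4) + 0.022(3240) − 1.16(10) = 60.8 − 21.96 + 71.28 − 11.6 = 98.52.
∂Q_x/∂I = +0.022, so E_I = 0.022·(3240/98.52) ≈ 0.724.
E_I ∈ (0,1): normal good (necessity).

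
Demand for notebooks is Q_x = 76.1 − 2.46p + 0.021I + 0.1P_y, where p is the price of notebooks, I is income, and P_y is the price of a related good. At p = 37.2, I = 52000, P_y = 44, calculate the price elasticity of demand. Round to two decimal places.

Q_x = 76.1 − 2.46(37.2) + 0.021(52000) + 0.1(44) = 76.1 − 91.512 + 1092 + 4.4 = 1080.988.
∂Q_x/∂p = −2.46, so E_p = (−2.46)·(37.2/1080.988) ≈ -0.08.
|E_p| < 1: demand is inelastic.

-0.08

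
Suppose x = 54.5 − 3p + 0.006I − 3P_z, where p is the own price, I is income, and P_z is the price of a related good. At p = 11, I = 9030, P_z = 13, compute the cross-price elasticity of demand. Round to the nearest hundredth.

Evaluating quantity at (p, I, P_z) gives x = 54.5 − 3(11) + 0.006(9030) − 3(13) = 54.5 − 33 + 54.18 − 39 = 36.68.
∂x/∂P_z = −3, so E_xy = -3·(13/36.68) ≈ -1.06.
E_xy < 0: the goods are complements.

-1.06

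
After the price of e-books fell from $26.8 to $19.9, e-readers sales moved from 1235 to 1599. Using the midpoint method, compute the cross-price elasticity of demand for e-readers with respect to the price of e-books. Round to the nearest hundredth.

%ΔQ_x = (1599 − 1235)/[(1235+1599)/2] = 364/1417 ≈ 0.2569.
%ΔP_y = (19.9 − 26.8)/[(26.8+19.9)/2] ≈ -0.2955.
E_xy = 0.2569/-0.2955 ≈ -0.87.
E_xy < 0, so e-readers and e-books are complements.

-0.87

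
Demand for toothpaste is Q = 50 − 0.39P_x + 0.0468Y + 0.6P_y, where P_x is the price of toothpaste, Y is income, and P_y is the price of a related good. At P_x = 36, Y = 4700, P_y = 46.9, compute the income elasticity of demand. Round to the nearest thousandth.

Q = 50 − 0.39(36) + 0.0468(4700) + 0.6(46.9) = 50 − 14.04 + 219.96 + 28.14 = 284.06.
∂Q/∂Y = +0.0468, so E_I = 0.0468·(4700/284.06) ≈ 0.774.
E_I ∈ (0,1): normal good (necessity).

0.774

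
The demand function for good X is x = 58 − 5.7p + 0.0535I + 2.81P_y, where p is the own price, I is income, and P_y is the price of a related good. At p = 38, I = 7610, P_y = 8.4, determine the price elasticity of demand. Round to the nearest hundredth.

Substituting, x = 58 − 5.7(38) + 0.0535(7610) + 2.81(8.4) = 58 − 216.6 + 407.135 + 23.604 = 272.139.
∂x/∂p = −5.7, so E_p = (−5.7)·(38/272.139) ≈ -0.80.
|E_p| < 1: demand is inelastic.

-0.80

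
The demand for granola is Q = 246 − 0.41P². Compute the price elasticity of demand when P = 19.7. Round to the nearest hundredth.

At P = 19.7, Q = 86.8831.
dQ/dP = −2·0.41·P = −16.154.
Point elasticity E = (dQ/dP)·(P/Q) = -16.154 × 19.7/86.8831 ≈ -3.66.
|E| > 1, so demand is elastic at this price.

-3.66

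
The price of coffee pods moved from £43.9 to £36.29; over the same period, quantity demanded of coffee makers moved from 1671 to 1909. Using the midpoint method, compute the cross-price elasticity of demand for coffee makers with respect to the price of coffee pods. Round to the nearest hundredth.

-0.70

%ΔQ_x = (1909 − 1671)/[(1671+1909)/2] = 238/1790 ≈ 0.1330.
%ΔP_y = (36.29 − 43.9)/[(43.9+36.29)/2] ≈ -0.1898.
E_xy = 0.1330/-0.1898 ≈ -0.70.
E_xy < 0, so coffee makers and coffee pods are complements.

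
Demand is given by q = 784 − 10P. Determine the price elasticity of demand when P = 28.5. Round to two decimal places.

At P = 28.5, q = 499.
dq/dP = −10.
Point elasticity E = (dq/dP)·(P/q) = -10 × 28.5/499 ≈ -0.57.
|E| < 1, so demand is inelastic at this price.

-0.57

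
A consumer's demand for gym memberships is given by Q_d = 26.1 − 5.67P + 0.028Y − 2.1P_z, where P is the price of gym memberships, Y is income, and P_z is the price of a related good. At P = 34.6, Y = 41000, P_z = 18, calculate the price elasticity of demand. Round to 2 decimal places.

-0.21

Substituting, Q_d = 26.1 − 5.67(34.6) + 0.028(41000) − 2.1(18) = 26.1 − 196.182 + 1148 − 37.8 = 940.118.
∂Q_d/∂P = −5.67, so E_p = (−5.67)·(34.6/940.118) ≈ -0.21.
|E_p| < 1: demand is inelastic.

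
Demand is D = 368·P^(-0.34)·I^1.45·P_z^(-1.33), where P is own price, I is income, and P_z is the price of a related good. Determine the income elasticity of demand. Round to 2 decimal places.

1.45

For a Cobb–Douglas (constant-elasticity) form D = A·I^α·…, the elasticity with respect to I equals the exponent α at every point.
Here the exponent on I is 1.45, so the income elasticity of demand is 1.45.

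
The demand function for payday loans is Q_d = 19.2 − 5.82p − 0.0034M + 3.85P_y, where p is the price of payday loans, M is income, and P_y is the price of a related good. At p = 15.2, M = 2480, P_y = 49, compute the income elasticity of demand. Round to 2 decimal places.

Q_d = 19.2 − 5.82(15.2) − 0.0034(2480) + 3.85(49) = 19.2 − 88.464 − 8.432 + 188.65 = 110.954.
∂Q_d/∂M = −0.0034, so E_I = -0.0034·(2480/110.954) ≈ -0.08.
E_I < 0: inferior good.

-0.08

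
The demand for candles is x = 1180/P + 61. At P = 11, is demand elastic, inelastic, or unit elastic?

At P = 11, x = 168.2727.
dx/dP = −1180/P² = −9.7521.
Point elasticity E = (dx/dP)·(P/x) = -9.7521 × 11/168.2727 ≈ -0.637.
|E| ≈ 0.637 < 1, so demand is inelastic.

inelastic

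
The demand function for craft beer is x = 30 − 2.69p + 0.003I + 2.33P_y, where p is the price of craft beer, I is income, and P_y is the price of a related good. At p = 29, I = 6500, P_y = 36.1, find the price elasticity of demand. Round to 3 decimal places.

At the given point, x = 30 − 2.69(29) + 0.003(6500) + 2.33(36.1) = 30 − 78.01 + 19.5 + 84.113 = 55.603.
∂x/∂p = −2.69, so E_p = (−2.69)·(29/55.603) ≈ -1.403.
|E_p| > 1: demand is elastic.

-1.403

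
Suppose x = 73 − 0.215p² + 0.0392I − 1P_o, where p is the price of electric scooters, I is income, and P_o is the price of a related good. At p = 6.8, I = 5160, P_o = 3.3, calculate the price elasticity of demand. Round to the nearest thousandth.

x = 73 − 0.215(6.8)² + 0.0392(5160) − 1(3.3) = 73 − 9.9416 + 202.272 − 3.3 = 262.0304.
∂x/∂p = −2·0.215·p = -2.924, so E_p = -2.924·(6.8/262.0304) ≈ -0.076.
|E_p| < 1: demand is inelastic.

-0.076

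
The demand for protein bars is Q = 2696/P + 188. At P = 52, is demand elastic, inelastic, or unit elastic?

At P = 52, Q = 239.8462.
dQ/dP = −2696/P² = −0.997.
Point elasticity E = (dQ/dP)·(P/Q) = -0.997 × 52/239.8462 ≈ -0.216.
|E| ≈ 0.216 < 1, so demand is inelastic.

inelastic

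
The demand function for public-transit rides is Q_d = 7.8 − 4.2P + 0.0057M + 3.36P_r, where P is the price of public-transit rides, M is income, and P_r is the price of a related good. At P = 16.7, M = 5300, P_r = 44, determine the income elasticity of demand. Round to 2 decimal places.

0.26

At the given point, Q_d = 7.8 − 4.2(16.7) + 0.0057(5300) + 3.36(44) = 7.8 − 70.14 + 30.21 + 147.84 = 115.71.
∂Q_d/∂M = +0.0057, so E_I = 0.0057·(5300/115.71) ≈ 0.26.
E_I ∈ (0,1): normal good (necessity).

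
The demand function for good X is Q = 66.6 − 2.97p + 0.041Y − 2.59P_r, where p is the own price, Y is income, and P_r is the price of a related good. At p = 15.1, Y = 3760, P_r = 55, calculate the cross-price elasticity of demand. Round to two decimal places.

Q = 66.6 − 2.97(15.1) + 0.041(3760) − 2.59(55) = 66.6 − 44.847 + 154.16 − 142.45 = 33.463.
∂Q/∂P_r = −2.59, so E_xy = -2.59·(55/33.463) ≈ -4.26.
E_xy < 0: the goods are complements.

-4.26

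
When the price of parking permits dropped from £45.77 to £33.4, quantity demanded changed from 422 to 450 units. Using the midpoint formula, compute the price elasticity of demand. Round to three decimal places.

%Δq = (450 − 422)/[(422 + 450)/2] = 28/436 ≈ 0.0642.
%ΔP = (33.4 − 45.77)/[(45.77 + 33.4)/2] = -12.37/39.585 ≈ -0.3125.
Arc elasticity E = %Δq/%ΔP ≈ 0.0642/-0.3125 ≈ -0.206.
|E| < 1: demand is inelastic over this range.

-0.206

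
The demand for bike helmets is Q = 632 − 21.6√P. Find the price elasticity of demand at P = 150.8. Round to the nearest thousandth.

At P = 150.8, Q = 366.7506.
dQ/dP = −21.6/(2√P) = −21.6/(2·12.2801).
Point elasticity E = (dQ/dP)·(P/Q) = -0.8795 × 150.8/366.7506 ≈ -0.362.
|E| < 1, so demand is inelastic at this price.

-0.362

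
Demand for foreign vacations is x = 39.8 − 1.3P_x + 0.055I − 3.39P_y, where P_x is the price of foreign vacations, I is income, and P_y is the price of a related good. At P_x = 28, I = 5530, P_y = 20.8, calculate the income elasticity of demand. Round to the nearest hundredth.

First evaluate x: 39.8 − 1.3(28) + 0.055(5530) − 3.39(20.8) = 39.8 − 36.4 + 304.15 − 70.512 = 237.038.
∂x/∂I = +0.055, so E_I = 0.055·(5530/237.038) ≈ 1.28.
E_I > 1: normal good (luxury).

1.28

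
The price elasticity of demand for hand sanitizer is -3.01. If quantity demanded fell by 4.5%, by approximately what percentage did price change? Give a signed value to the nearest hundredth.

%ΔQ ≈ E × %ΔP ⇒ %ΔP = %ΔQ / E = (-4.5%)/(-3.01) ≈ 1.50%.

1.50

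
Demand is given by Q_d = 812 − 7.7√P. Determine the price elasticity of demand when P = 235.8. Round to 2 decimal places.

-0.09

At P = 235.8, Q_d = 693.7605.
dQ_d/dP = −7.7/(2√P) = −7.7/(2·15.3558).
Point elasticity E = (dQ_d/dP)·(P/Q_d) = -0.2507 × 235.8/693.7605 ≈ -0.09.
|E| < 1, so demand is inelastic at this price.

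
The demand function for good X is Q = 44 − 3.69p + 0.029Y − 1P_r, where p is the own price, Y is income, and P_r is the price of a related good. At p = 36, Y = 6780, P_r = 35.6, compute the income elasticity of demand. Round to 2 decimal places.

2.72

Evaluating quantity at (p, Y, P_r) gives Q = 44 − 3.69(36) + 0.029(6780) − 1(35.6) = 44 − 132.84 + 196.62 − 35.6 = 72.18.
∂Q/∂Y = +0.029, so E_I = 0.029·(6780/72.18) ≈ 2.72.
E_I > 1: normal good (luxury).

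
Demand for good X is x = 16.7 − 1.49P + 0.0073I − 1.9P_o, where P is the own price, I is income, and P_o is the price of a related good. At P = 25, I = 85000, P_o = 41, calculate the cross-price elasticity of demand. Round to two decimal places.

x = 16.7 − 1.49(25) + 0.0073(85000) − 1.9(41) = 16.7 − 37.25 + 620.5 − 77.9 = 522.05.
∂x/∂P_o = −1.9, so E_xy = -1.9·(41/522.05) ≈ -0.15.
E_xy < 0: the goods are complements.

-0.15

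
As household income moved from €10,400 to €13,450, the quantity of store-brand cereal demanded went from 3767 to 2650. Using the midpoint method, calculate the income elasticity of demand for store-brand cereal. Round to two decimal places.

-1.36

%ΔQ = (2650 − 3767)/[(3767+2650)/2] = -1117/3208.5 ≈ -0.3481.
%ΔI = (13,450 − 10,400)/[(10,400+13,450)/2] = 3050/11925 ≈ 0.2558.
E_I = %ΔQ/%ΔI ≈ -1.36.
E_I < 0: inferior good.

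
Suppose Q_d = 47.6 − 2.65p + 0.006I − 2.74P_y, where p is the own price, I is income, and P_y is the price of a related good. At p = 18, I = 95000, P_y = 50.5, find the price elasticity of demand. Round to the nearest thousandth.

-0.111

Q_d = 47.6 − 2.65(18) + 0.006(95000) − 2.74(50.5) = 47.6 − 47.7 + 570 − 138.37 = 431.53.
∂Q_d/∂p = −2.65, so E_p = (−2.65)·(18/431.53) ≈ -0.111.
|E_p| < 1: demand is inelastic.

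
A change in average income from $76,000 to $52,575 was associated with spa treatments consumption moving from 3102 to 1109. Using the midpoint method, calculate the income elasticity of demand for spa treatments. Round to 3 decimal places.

%ΔQ = (1109 − 3102)/[(3102+1109)/2] = -1993/2105.5 ≈ -0.9466.
%ΔM = (52,575 − 76,000)/[(76,000+52,575)/2] = -23425/64287.5 ≈ -0.3644.
E_I = %ΔQ/%ΔM ≈ 2.598.
E_I > 1: normal good (luxury).

2.598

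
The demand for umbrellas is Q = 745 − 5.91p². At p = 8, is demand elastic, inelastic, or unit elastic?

elastic

At p = 8, Q = 366.76.
dQ/dp = −2·5.91·p = −94.56.
Point elasticity E = (dQ/dp)·(p/Q) = -94.56 × 8/366.76 ≈ -2.063.
|E| ≈ 2.063 > 1, so demand is elastic.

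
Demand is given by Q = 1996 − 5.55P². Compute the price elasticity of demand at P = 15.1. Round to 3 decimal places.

-3.464

At P = 15.1, Q = 730.5445.
dQ/dP = −2·5.55·P = −167.61.
Point elasticity E = (dQ/dP)·(P/Q) = -167.61 × 15.1/730.5445 ≈ -3.464.
|E| > 1, so demand is elastic at this price.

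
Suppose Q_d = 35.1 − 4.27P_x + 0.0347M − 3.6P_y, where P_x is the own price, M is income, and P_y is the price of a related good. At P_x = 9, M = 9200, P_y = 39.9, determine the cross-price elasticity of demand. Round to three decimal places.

-0.834

Substituting, Q_d = 35.1 − 4.27(9) + 0.0347(9200) − 3.6(39.9) = 35.1 − 38.43 + 319.24 − 143.64 = 172.27.
∂Q_d/∂P_y = −3.6, so E_xy = -3.6·(39.9/172.27) ≈ -0.834.
E_xy < 0: the goods are complements.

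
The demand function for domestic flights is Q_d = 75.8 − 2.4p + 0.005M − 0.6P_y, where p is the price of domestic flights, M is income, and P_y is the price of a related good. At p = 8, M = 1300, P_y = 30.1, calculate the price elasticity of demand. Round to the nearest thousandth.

-0.426

Evaluating quantity at (p, M, P_y) gives Q_d = 75.8 − 2.4(8) + 0.005(1300) − 0.6(30.1) = 75.8 − 19.2 + 6.5 − 18.06 = 45.04.
∂Q_d/∂p = −2.4, so E_p = (−2.4)·(8/45.04) ≈ -0.426.
|E_p| < 1: demand is inelastic.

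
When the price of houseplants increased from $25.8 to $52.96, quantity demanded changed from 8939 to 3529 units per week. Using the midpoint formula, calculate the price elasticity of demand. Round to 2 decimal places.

%ΔQ = (3529 − 8939)/[(8939 + 3529)/2] = -5410/6234 ≈ -0.8678.
%Δp = (52.96 − 25.8)/[(25.8 + 52.96)/2] = 27.16/39.38 ≈ 0.6897.
Arc elasticity E = %ΔQ/%Δp ≈ -0.8678/0.6897 ≈ -1.26.
|E| > 1: demand is elastic over this range.

-1.26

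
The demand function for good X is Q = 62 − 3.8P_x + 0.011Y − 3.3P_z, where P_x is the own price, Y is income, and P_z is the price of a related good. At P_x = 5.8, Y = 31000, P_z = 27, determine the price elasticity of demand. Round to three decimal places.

-0.076

Evaluating quantity at (P_x, Y, P_z) gives Q = 62 − 3.8(5.8) + 0.011(31000) − 3.3(27) = 62 − 22.04 + 341 − 89.1 = 291.86.
∂Q/∂P_x = −3.8, so E_p = (−3.8)·(5.8/291.86) ≈ -0.076.
|E_p| < 1: demand is inelastic.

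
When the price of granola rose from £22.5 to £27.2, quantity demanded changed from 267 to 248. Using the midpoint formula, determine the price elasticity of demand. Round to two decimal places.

%ΔQ = (248 − 267)/[(267 + 248)/2] = -19/257.5 ≈ -0.0738.
%Δp = (27.2 − 22.5)/[(22.5 + 27.2)/2] = 4.7/24.85 ≈ 0.1891.
Arc elasticity E = %ΔQ/%Δp ≈ -0.0738/0.1891 ≈ -0.39.
|E| < 1: demand is inelastic over this range.

-0.39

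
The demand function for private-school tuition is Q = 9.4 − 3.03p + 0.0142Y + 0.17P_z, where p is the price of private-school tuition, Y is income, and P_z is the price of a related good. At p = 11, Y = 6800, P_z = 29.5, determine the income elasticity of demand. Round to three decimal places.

At the given point, Q = 9.4 − 3.03(11) + 0.0142(6800) + 0.17(29.5) = 9.4 − 33.33 + 96.56 + 5.015 = 77.645.
∂Q/∂Y = +0.0142, so E_I = 0.0142·(6800/77.645) ≈ 1.244.
E_I > 1: normal good (luxury).

1.244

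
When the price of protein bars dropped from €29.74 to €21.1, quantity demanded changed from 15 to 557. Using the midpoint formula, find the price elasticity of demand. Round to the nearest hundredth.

-5.58

%Δq = (557 − 15)/[(15 + 557)/2] = 542/286 ≈ 1.8951.
%ΔP = (21.1 − 29.74)/[(29.74 + 21.1)/2] = -8.64/25.42 ≈ -0.3399.
Arc elasticity E = %Δq/%ΔP ≈ 1.8951/-0.3399 ≈ -5.58.
|E| > 1: demand is elastic over this range.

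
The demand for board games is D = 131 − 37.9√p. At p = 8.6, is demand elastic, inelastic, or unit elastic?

elastic

At p = 8.6, D = 19.8554.
dD/dp = −37.9/(2√p) = −37.9/(2·2.9326).
Point elasticity E = (dD/dp)·(p/D) = -6.4619 × 8.6/19.8554 ≈ -2.799.
|E| ≈ 2.799 > 1, so demand is elastic.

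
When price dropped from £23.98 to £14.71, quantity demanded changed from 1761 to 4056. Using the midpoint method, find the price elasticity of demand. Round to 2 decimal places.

%ΔQ = (4056 − 1761)/[(1761 + 4056)/2] = 2295/2908.5 ≈ 0.7891.
%ΔP = (14.71 − 23.98)/[(23.98 + 14.71)/2] = -9.27/19.345 ≈ -0.4792.
Arc elasticity E = %ΔQ/%ΔP ≈ 0.7891/-0.4792 ≈ -1.65.
|E| > 1: demand is elastic over this range.

-1.65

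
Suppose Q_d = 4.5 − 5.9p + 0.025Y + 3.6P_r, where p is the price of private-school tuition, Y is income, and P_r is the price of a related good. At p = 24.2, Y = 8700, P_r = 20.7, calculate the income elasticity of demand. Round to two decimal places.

1.41

Substituting, Q_d = 4.5 − 5.9(24.2) + 0.025(8700) + 3.6(20.7) = 4.5 − 142.78 + 217.5 + 74.52 = 153.74.
∂Q_d/∂Y = +0.025, so E_I = 0.025·(8700/153.74) ≈ 1.41.
E_I > 1: normal good (luxury).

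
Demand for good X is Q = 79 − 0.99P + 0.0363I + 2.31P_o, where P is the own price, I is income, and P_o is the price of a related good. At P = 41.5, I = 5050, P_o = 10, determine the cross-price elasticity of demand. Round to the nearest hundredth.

At the given point, Q = 79 − 0.99(41.5) + 0.0363(5050) + 2.31(10) = 79 − 41.085 + 183.315 + 23.1 = 244.33.
∂Q/∂P_o = +2.31, so E_xy = 2.31·(10/244.33) ≈ 0.09.
E_xy > 0: the goods are substitutes.

0.09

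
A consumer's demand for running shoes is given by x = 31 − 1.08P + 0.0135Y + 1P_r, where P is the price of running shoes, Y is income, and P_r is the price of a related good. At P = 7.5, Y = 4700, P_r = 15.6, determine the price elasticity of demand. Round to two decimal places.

First evaluate x: 31 − 1.08(7.5) + 0.0135(4700) + 1(15.6) = 31 − 8.1 + 63.45 + 15.6 = 101.95.
∂x/∂P = −1.08, so E_p = (−1.08)·(7.5/101.95) ≈ -0.08.
|E_p| < 1: demand is inelastic.

-0.08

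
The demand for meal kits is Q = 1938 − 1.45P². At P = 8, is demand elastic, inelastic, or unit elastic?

At P = 8, Q = 1845.2.
dQ/dP = −2·1.45·P = −23.2.
Point elasticity E = (dQ/dP)·(P/Q) = -23.2 × 8/1845.2 ≈ -0.101.
|E| ≈ 0.101 < 1, so demand is inelastic.

inelastic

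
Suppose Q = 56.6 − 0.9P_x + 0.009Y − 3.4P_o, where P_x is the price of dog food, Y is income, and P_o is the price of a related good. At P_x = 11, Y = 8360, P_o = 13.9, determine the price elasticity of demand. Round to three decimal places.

At the given point, Q = 56.6 − 0.9(11) + 0.009(8360) − 3.4(13.9) = 56.6 − 9.9 + 75.24 − 47.26 = 74.68.
∂Q/∂P_x = −0.9, so E_p = (−0.9)·(11/74.68) ≈ -0.133.
|E_p| < 1: demand is inelastic.

-0.133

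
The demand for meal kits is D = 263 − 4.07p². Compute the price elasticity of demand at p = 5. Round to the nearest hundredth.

-1.26

At p = 5, D = 161.25.
dD/dp = −2·4.07·p = −40.7.
Point elasticity E = (dD/dp)·(p/D) = -40.7 × 5/161.25 ≈ -1.26.
|E| > 1, so demand is elastic at this price.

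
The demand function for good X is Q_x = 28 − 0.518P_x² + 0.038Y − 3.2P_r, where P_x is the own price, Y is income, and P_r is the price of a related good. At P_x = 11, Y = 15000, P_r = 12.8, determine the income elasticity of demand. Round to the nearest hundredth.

Q_x = 28 − 0.518(11)² + 0.038(15000) − 3.2(12.8) = 28 − 62.678 + 570 − 40.96 = 494.362.
∂Q_x/∂Y = +0.038, so E_I = 0.038·(15000/494.362) ≈ 1.15.
E_I > 1: normal good (luxury).

1.15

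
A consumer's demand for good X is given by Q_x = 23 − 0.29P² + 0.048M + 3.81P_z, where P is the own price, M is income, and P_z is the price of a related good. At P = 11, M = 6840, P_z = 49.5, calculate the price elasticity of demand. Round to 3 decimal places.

-0.139

At the given point, Q_x = 23 − 0.29(11)² + 0.048(6840) + 3.81(49.5) = 23 − 35.09 + 328.32 + 188.595 = 504.825.
∂Q_x/∂P = −2·0.29·P = -6.38, so E_p = -6.38·(11/504.825) ≈ -0.139.
|E_p| < 1: demand is inelastic.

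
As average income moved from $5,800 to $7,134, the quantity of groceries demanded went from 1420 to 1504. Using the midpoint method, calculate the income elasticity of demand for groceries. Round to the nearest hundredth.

0.28

%ΔQ = (1504 − 1420)/[(1420+1504)/2] = 84/1462 ≈ 0.0575.
%ΔI = (7,134 − 5,800)/[(5,800+7,134)/2] = 1334/6467 ≈ 0.2063.
E_I = %ΔQ/%ΔI ≈ 0.28.
E_I ∈ (0,1): normal good (necessity).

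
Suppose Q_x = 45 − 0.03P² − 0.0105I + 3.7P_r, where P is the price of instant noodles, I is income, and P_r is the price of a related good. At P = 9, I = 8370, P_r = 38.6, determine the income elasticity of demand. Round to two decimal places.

Substituting, Q_x = 45 − 0.03(9)² − 0.0105(8370) + 3.7(38.6) = 45 − 2.43 − 87.885 + 142.82 = 97.505.
∂Q_x/∂I = −0.0105, so E_I = -0.0105·(8370/97.505) ≈ -0.90.
E_I < 0: inferior good.

-0.90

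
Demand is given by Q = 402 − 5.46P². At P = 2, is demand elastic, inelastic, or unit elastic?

inelastic

At P = 2, Q = 380.16.
dQ/dP = −2·5.46·P = −21.84.
Point elasticity E = (dQ/dP)·(P/Q) = -21.84 × 2/380.16 ≈ -0.115.
|E| ≈ 0.115 < 1, so demand is inelastic.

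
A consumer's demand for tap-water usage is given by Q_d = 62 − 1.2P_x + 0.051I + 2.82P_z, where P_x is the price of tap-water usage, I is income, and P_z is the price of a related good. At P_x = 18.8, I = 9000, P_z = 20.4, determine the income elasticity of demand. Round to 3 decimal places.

Evaluating quantity at (P_x, I, P_z) gives Q_d = 62 − 1.2(18.8) + 0.051(9000) + 2.82(20.4) = 62 − 22.56 + 459 + 57.528 = 555.968.
∂Q_d/∂I = +0.051, so E_I = 0.051·(9000/555.968) ≈ 0.826.
E_I ∈ (0,1): normal good (necessity).

0.826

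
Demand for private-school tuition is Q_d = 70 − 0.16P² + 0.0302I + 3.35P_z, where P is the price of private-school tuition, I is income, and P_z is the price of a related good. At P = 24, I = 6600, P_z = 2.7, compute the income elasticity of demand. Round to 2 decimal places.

1.07

Substituting, Q_d = 70 − 0.16(24)² + 0.0302(6600) + 3.35(2.7) = 70 − 92.16 + 199.32 + 9.045 = 186.205.
∂Q_d/∂I = +0.0302, so E_I = 0.0302·(6600/186.205) ≈ 1.07.
E_I > 1: normal good (luxury).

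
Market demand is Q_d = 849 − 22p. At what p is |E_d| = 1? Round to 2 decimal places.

19.30

For linear demand Q_d = a − bp, E = −bp/(a − bp). |E| = 1 ⇒ bp = a − bp ⇒ p = a/(2b).
p = 849/(2·22) ≈ 19.30.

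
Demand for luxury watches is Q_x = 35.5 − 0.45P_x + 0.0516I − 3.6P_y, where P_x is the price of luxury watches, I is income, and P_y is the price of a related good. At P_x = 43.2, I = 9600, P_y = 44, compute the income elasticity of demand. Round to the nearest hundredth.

At the given point, Q_x = 35.5 − 0.45(43.2) + 0.0516(9600) − 3.6(44) = 35.5 − 19.44 + 495.36 − 158.4 = 353.02.
∂Q_x/∂I = +0.0516, so E_I = 0.0516·(9600/353.02) ≈ 1.40.
E_I > 1: normal good (luxury).

1.40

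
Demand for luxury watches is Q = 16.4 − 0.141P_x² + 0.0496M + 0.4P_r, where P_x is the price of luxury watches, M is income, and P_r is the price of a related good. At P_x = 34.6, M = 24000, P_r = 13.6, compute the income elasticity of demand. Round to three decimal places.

Q = 16.4 − 0.141(34.6)² + 0.0496(24000) + 0.4(13.6) = 16.4 − 168.7996 + 1190.4 + 5.44 = 1043.4404.
∂Q/∂M = +0.0496, so E_I = 0.0496·(24000/1043.4404) ≈ 1.141.
E_I > 1: normal good (luxury).

1.141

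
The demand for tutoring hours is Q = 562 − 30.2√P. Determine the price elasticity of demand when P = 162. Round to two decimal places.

At P = 162, Q = 177.6168.
dQ/dP = −30.2/(2√P) = −30.2/(2·12.7279).
Point elasticity E = (dQ/dP)·(P/Q) = -1.1864 × 162/177.6168 ≈ -1.08.
|E| > 1, so demand is elastic at this price.

-1.08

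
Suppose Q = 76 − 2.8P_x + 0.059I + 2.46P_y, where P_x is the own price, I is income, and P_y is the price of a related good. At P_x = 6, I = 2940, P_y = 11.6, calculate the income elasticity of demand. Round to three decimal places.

0.664

Q = 76 − 2.8(6) + 0.059(2940) + 2.46(11.6) = 76 − 16.8 + 173.46 + 28.536 = 261.196.
∂Q/∂I = +0.059, so E_I = 0.059·(2940/261.196) ≈ 0.664.
E_I ∈ (0,1): normal good (necessity).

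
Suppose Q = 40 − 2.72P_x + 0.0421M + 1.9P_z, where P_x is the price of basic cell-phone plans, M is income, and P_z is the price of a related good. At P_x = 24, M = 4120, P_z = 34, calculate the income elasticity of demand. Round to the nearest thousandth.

0.815

Substituting, Q = 40 − 2.72(24) + 0.0421(4120) + 1.9(34) = 40 − 65.28 + 173.452 + 64.6 = 212.772.
∂Q/∂M = +0.0421, so E_I = 0.0421·(4120/212.772) ≈ 0.815.
E_I ∈ (0,1): normal good (necessity).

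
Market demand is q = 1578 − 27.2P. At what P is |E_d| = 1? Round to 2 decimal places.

29.01

For linear demand q = a − bP, E = −bP/(a − bP). |E| = 1 ⇒ bP = a − bP ⇒ P = a/(2b).
P = 1578/(2·27.2) ≈ 29.01.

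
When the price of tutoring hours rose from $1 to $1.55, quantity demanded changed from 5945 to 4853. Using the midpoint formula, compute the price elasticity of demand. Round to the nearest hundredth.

%Δq = (4853 − 5945)/[(5945 + 4853)/2] = -1092/5399 ≈ -0.2023.
%Δp = (1.55 − 1)/[(1 + 1.55)/2] = 0.55/1.275 ≈ 0.4314.
Arc elasticity E = %Δq/%Δp ≈ -0.2023/0.4314 ≈ -0.47.
|E| < 1: demand is inelastic over this range.

-0.47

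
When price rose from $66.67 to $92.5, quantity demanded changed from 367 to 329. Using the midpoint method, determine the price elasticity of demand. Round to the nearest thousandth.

-0.336

%Δq = (329 − 367)/[(367 + 329)/2] = -38/348 ≈ -0.1092.
%Δp = (92.5 − 66.67)/[(66.67 + 92.5)/2] = 25.83/79.585 ≈ 0.3246.
Arc elasticity E = %Δq/%Δp ≈ -0.1092/0.3246 ≈ -0.336.
|E| < 1: demand is inelastic over this range.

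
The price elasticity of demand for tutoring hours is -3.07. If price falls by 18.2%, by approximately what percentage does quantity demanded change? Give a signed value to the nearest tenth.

55.9

%ΔQ ≈ E × %ΔP = (-3.07) × (-18.2%) ≈ 55.9%.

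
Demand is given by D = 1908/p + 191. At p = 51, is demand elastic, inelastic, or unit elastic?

At p = 51, D = 228.4118.
dD/dp = −1908/p² = −0.7336.
Point elasticity E = (dD/dp)·(p/D) = -0.7336 × 51/228.4118 ≈ -0.164.
|E| ≈ 0.164 < 1, so demand is inelastic.

inelastic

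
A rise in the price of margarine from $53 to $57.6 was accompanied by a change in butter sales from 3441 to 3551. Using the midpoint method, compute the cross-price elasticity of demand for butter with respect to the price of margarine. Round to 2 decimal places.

0.38

%ΔQ_x = (3551 − 3441)/[(3441+3551)/2] = 110/3496 ≈ 0.0315.
%ΔP_y = (57.6 − 53)/[(53+57.6)/2] ≈ 0.0832.
E_xy = 0.0315/0.0832 ≈ 0.38.
E_xy > 0, so butter and margarine are substitutes.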